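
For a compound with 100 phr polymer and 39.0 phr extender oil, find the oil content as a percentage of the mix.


Oil % = oil / (100 + oil) * 100
= 39.0 / (100 + 39.0) * 100
= 39.0 / 139.0 * 100
= 28.06%

28.06%


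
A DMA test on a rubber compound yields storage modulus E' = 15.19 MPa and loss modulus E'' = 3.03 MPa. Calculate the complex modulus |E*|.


|E*| = sqrt(E'^2 + E''^2)
= sqrt(15.19^2 + 3.03^2)
= sqrt(230.7361 + 9.1809)
= 15.489 MPa

15.489 MPa


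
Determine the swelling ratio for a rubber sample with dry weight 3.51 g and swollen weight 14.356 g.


Q = W_swollen / W_dry
Q = 14.356 / 3.51
Q = 4.09

Q = 4.09


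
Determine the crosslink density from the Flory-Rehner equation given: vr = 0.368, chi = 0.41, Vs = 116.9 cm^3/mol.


ln(1 - vr) = ln(1 - 0.368) = -0.4589
Numerator = -((-0.4589) + 0.368 + 0.41 * 0.368^2) = 0.0353
Denominator = 116.9 * (0.368^(1/3) - 0.368/2) = 62.2621
nu = 0.0353 / 62.2621 = 5.6763e-04 mol/cm^3

5.6763e-04 mol/cm^3


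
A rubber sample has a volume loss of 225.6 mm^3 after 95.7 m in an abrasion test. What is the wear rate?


Rate = volume_loss / distance
= 225.6 / 95.7
= 2.357 mm^3/m

2.357 mm^3/m


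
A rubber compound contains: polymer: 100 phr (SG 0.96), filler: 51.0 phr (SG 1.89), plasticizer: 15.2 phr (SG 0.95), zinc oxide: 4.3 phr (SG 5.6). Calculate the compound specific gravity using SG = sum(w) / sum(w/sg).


Sum of weights = 170.5
Volume contributions:
  polymer: 100/0.96 = 104.1667
  filler: 51.0/1.89 = 26.9841
  plasticizer: 15.2/0.95 = 16.0000
  zinc oxide: 4.3/5.6 = 0.7679
Sum of volumes = 147.9187
SG = 170.5 / 147.9187 = 1.153

SG = 1.153


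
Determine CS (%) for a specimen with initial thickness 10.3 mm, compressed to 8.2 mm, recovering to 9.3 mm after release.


CS = (t0 - recovered) / (t0 - ts) * 100
= (10.3 - 9.3) / (10.3 - 8.2) * 100
= 1.0 / 2.1 * 100
= 47.6%

47.6%


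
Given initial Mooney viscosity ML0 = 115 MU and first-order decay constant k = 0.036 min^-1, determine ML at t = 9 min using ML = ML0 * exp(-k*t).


ML = ML0 * exp(-k * t)
ML = 115 * exp(-0.036 * 9)
ML = 115 * 0.7233
ML = 83.17 MU

83.17 MU


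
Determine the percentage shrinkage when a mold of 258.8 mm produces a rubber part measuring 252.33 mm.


Shrinkage = (mold - part) / mold * 100
= (258.8 - 252.33) / 258.8 * 100
= 6.47 / 258.8 * 100
= 2.5%

2.5%


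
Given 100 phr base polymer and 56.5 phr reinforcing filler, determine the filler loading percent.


Filler % = filler / (rubber + filler) * 100
= 56.5 / (100 + 56.5) * 100
= 56.5 / 156.5 * 100
= 36.1%

36.1%


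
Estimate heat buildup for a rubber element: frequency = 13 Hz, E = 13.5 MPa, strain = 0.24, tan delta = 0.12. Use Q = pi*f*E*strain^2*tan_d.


Q = pi * f * E * strain^2 * tan_d
= pi * 13 * 13.5 * 0.24^2 * 0.12
= pi * 13 * 13.5 * 0.0576 * 0.12
= 3.8109

Q = 3.8109


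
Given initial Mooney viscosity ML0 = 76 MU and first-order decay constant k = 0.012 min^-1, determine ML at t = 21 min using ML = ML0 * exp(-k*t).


ML = ML0 * exp(-k * t)
ML = 76 * exp(-0.012 * 21)
ML = 76 * 0.7772
ML = 59.07 MU

59.07 MU


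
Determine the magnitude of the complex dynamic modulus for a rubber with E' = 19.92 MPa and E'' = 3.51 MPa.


|E*| = sqrt(E'^2 + E''^2)
= sqrt(19.92^2 + 3.51^2)
= sqrt(396.8064 + 12.3201)
= 20.227 MPa

20.227 MPa


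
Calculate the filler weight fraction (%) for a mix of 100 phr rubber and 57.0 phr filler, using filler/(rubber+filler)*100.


Filler % = filler / (rubber + filler) * 100
= 57.0 / (100 + 57.0) * 100
= 57.0 / 157.0 * 100
= 36.31%

36.31%


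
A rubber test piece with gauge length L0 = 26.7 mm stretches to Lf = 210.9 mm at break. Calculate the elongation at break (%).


Elongation = (Lf - L0) / L0 * 100
= (210.9 - 26.7) / 26.7 * 100
= 184.2 / 26.7 * 100
= 689.9%

689.9%


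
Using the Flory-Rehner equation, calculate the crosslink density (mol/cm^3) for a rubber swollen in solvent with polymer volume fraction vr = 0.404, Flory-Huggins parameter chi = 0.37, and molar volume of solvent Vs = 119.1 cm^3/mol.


ln(1 - vr) = ln(1 - 0.404) = -0.5175
Numerator = -((-0.5175) + 0.404 + 0.37 * 0.404^2) = 0.0531
Denominator = 119.1 * (0.404^(1/3) - 0.404/2) = 63.9870
nu = 0.0531 / 63.9870 = 8.3024e-04 mol/cm^3

8.3024e-04 mol/cm^3


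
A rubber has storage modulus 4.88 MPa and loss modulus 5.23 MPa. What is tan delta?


tan delta = E'' / E'
= 5.23 / 4.88
= 1.0717

tan delta = 1.0717


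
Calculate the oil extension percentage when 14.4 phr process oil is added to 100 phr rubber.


Oil % = oil / (100 + oil) * 100
= 14.4 / (100 + 14.4) * 100
= 14.4 / 114.4 * 100
= 12.59%

12.59%


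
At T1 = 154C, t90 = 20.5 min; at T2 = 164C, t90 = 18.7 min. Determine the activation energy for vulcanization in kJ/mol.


T1 = 427.15 K, T2 = 437.15 K
1/T1 - 1/T2 = 5.3554e-05
ln(t1/t2) = ln(20.5/18.7) = 0.0919
Ea = 8.314 * 0.0919 / 5.3554e-05 = 14267.3351 J/mol
Ea = 14.27 kJ/mol

14.27 kJ/mol


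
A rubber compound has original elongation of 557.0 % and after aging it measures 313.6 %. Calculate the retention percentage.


Retention = aged / original * 100
= 313.6 / 557.0 * 100
= 56.3%

56.3%


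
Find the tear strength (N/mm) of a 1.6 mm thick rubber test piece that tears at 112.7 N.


Tear strength = force / thickness
= 112.7 / 1.6
= 70.44 N/mm

70.44 N/mm


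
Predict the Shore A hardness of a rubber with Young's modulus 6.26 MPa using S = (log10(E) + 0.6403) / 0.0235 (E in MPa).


log10(E) = 0.0235*S - 0.6403  =>  S = (log10(E) + 0.6403) / 0.0235
log10(6.26) = 0.796574
S = (0.796574 + 0.6403) / 0.0235 = 1.436874 / 0.0235
S = 61.1

Shore A = 61.1


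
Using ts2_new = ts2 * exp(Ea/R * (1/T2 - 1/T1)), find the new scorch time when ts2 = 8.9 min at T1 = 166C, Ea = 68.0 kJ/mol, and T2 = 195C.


Convert temperatures: T1 = 166 + 273.15 = 439.15 K, T2 = 195 + 273.15 = 468.15 K
ts2_new = 8.9 * exp(68000 / 8.314 * (1/468.15 - 1/439.15))
1/T2 - 1/T1 = -1.4106e-04
ts2_new = 2.81 min

2.81 min


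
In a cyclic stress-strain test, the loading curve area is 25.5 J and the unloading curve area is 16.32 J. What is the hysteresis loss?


Hysteresis loss = loading - unloading
= 25.5 - 16.32
= 9.18 J

9.18 J


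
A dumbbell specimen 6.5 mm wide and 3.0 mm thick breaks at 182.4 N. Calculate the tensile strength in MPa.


Area = width * thickness = 6.5 * 3.0 = 19.5 mm^2
TS = force / area = 182.4 / 19.5 = 9.35 MPa

9.35 MPa


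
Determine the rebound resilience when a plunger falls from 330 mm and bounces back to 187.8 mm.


Resilience = h_rebound / h_drop * 100
= 187.8 / 330 * 100
= 56.9%

56.9%


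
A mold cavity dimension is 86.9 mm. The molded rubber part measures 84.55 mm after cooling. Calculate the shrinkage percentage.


Shrinkage = (mold - part) / mold * 100
= (86.9 - 84.55) / 86.9 * 100
= 2.35 / 86.9 * 100
= 2.7%

2.7%


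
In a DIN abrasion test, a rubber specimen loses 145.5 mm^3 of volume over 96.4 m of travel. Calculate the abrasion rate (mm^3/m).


Rate = volume_loss / distance
= 145.5 / 96.4
= 1.509 mm^3/m

1.509 mm^3/m


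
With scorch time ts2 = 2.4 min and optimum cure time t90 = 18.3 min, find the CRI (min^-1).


CRI = 100 / (t90 - ts2)
= 100 / (18.3 - 2.4)
= 100 / 15.9
= 6.29 min^-1

6.29 min^-1


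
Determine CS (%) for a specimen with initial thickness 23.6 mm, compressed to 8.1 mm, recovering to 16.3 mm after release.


CS = (t0 - recovered) / (t0 - ts) * 100
= (23.6 - 16.3) / (23.6 - 8.1) * 100
= 7.3 / 15.5 * 100
= 47.1%

47.1%


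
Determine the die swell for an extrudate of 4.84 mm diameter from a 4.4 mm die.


Die swell ratio = D_extrudate / D_die
= 4.84 / 4.4
= 1.1

Die swell = 1.1


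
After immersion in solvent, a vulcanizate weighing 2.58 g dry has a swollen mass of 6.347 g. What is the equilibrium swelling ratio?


Q = W_swollen / W_dry
Q = 6.347 / 2.58
Q = 2.46

Q = 2.46


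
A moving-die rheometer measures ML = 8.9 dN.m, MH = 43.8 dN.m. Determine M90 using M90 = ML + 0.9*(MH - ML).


M90 = ML + 0.9 * (MH - ML)
M90 = 8.9 + 0.9 * (43.8 - 8.9)
M90 = 8.9 + 0.9 * 34.9
M90 = 40.31 dN.m

40.31 dN.m


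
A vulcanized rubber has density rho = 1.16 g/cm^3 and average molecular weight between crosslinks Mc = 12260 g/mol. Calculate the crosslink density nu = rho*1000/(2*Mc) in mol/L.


nu = rho * 1000 / (2 * Mc)
nu = 1.16 * 1000 / (2 * 12260)
nu = 1160.0 / 24520
nu = 0.0473 mol/L

0.0473 mol/L


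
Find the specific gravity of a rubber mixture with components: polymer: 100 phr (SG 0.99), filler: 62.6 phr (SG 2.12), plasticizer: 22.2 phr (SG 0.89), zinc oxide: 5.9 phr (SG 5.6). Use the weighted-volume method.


Sum of weights = 190.7
Volume contributions:
  polymer: 100/0.99 = 101.0101
  filler: 62.6/2.12 = 29.5283
  plasticizer: 22.2/0.89 = 24.9438
  zinc oxide: 5.9/5.6 = 1.0536
Sum of volumes = 156.5358
SG = 190.7 / 156.5358 = 1.218

SG = 1.218


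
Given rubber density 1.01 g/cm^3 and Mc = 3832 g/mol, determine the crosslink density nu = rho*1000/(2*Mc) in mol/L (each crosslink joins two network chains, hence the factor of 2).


nu = rho * 1000 / (2 * Mc)
nu = 1.01 * 1000 / (2 * 3832)
nu = 1010.0 / 7664
nu = 0.1318 mol/L

0.1318 mol/L


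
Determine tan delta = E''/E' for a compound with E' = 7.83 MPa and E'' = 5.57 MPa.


tan delta = E'' / E'
= 5.57 / 7.83
= 0.7114

tan delta = 0.7114


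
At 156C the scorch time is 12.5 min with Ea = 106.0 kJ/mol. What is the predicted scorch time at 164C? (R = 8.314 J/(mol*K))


Convert temperatures: T1 = 156 + 273.15 = 429.15 K, T2 = 164 + 273.15 = 437.15 K
ts2_new = 12.5 * exp(106000 / 8.314 * (1/437.15 - 1/429.15))
1/T2 - 1/T1 = -4.2643e-05
ts2_new = 7.26 min

7.26 min


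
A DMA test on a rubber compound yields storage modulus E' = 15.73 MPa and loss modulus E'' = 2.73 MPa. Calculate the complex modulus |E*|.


|E*| = sqrt(E'^2 + E''^2)
= sqrt(15.73^2 + 2.73^2)
= sqrt(247.4329 + 7.4529)
= 15.965 MPa

15.965 MPa


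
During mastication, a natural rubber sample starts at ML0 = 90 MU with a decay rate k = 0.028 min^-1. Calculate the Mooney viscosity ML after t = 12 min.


ML = ML0 * exp(-k * t)
ML = 90 * exp(-0.028 * 12)
ML = 90 * 0.7146
ML = 64.32 MU

64.32 MU


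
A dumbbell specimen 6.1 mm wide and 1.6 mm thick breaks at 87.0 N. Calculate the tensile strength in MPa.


Area = width * thickness = 6.1 * 1.6 = 9.76 mm^2
TS = force / area = 87.0 / 9.76 = 8.91 MPa

8.91 MPa


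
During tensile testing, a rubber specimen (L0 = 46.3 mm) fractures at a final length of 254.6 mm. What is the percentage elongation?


Elongation = (Lf - L0) / L0 * 100
= (254.6 - 46.3) / 46.3 * 100
= 208.3 / 46.3 * 100
= 449.9%

449.9%


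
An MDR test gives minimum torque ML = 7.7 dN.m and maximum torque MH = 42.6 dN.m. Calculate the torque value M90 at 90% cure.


M90 = ML + 0.9 * (MH - ML)
M90 = 7.7 + 0.9 * (42.6 - 7.7)
M90 = 7.7 + 0.9 * 34.9
M90 = 39.11 dN.m

39.11 dN.m


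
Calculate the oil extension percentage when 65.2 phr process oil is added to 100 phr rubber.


Oil % = oil / (100 + oil) * 100
= 65.2 / (100 + 65.2) * 100
= 65.2 / 165.2 * 100
= 39.47%

39.47%


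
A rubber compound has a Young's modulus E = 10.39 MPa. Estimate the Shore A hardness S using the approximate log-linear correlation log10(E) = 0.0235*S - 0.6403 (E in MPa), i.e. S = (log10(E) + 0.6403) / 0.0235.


log10(E) = 0.0235*S - 0.6403  =>  S = (log10(E) + 0.6403) / 0.0235
log10(10.39) = 1.016616
S = (1.016616 + 0.6403) / 0.0235 = 1.656916 / 0.0235
S = 70.5

Shore A = 70.5


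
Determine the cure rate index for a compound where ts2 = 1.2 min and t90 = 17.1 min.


CRI = 100 / (t90 - ts2)
= 100 / (17.1 - 1.2)
= 100 / 15.9
= 6.29 min^-1

6.29 min^-1


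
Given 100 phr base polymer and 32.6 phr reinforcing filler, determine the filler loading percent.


Filler % = filler / (rubber + filler) * 100
= 32.6 / (100 + 32.6) * 100
= 32.6 / 132.6 * 100
= 24.59%

24.59%


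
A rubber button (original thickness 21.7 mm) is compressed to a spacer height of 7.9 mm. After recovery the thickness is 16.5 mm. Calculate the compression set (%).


CS = (t0 - recovered) / (t0 - ts) * 100
= (21.7 - 16.5) / (21.7 - 7.9) * 100
= 5.2 / 13.8 * 100
= 37.7%

37.7%


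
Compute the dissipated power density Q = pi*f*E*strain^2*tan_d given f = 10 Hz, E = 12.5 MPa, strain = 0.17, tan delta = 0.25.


Q = pi * f * E * strain^2 * tan_d
= pi * 10 * 12.5 * 0.17^2 * 0.25
= pi * 10 * 12.5 * 0.0289 * 0.25
= 2.8373

Q = 2.8373


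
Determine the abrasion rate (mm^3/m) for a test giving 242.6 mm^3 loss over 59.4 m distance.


Rate = volume_loss / distance
= 242.6 / 59.4
= 4.084 mm^3/m

4.084 mm^3/m


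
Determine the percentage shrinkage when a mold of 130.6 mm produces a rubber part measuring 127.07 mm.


Shrinkage = (mold - part) / mold * 100
= (130.6 - 127.07) / 130.6 * 100
= 3.53 / 130.6 * 100
= 2.7%

2.7%


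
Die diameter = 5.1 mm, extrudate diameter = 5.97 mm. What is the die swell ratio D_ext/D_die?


Die swell ratio = D_extrudate / D_die
= 5.97 / 5.1
= 1.171

Die swell = 1.171


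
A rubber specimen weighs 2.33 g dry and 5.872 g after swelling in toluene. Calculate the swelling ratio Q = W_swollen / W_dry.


Q = W_swollen / W_dry
Q = 5.872 / 2.33
Q = 2.52

Q = 2.52


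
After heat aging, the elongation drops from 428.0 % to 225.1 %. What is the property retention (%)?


Retention = aged / original * 100
= 225.1 / 428.0 * 100
= 52.6%

52.6%


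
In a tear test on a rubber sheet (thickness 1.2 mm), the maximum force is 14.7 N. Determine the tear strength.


Tear strength = force / thickness
= 14.7 / 1.2
= 12.25 N/mm

12.25 N/mm


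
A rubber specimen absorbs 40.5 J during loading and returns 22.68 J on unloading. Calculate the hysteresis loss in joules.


Hysteresis loss = loading - unloading
= 40.5 - 22.68
= 17.82 J

17.82 J


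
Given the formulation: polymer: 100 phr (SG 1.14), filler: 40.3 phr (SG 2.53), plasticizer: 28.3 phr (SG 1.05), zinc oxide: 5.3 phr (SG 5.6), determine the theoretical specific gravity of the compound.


Sum of weights = 173.9
Volume contributions:
  polymer: 100/1.14 = 87.7193
  filler: 40.3/2.53 = 15.9289
  plasticizer: 28.3/1.05 = 26.9524
  zinc oxide: 5.3/5.6 = 0.9464
Sum of volumes = 131.5470
SG = 173.9 / 131.5470 = 1.322

SG = 1.322


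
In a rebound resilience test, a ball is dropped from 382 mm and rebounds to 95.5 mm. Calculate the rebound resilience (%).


Resilience = h_rebound / h_drop * 100
= 95.5 / 382 * 100
= 25.0%

25.0%


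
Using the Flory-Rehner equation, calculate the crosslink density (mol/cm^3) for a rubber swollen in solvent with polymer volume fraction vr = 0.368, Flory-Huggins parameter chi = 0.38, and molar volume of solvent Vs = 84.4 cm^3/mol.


ln(1 - vr) = ln(1 - 0.368) = -0.4589
Numerator = -((-0.4589) + 0.368 + 0.38 * 0.368^2) = 0.0394
Denominator = 84.4 * (0.368^(1/3) - 0.368/2) = 44.9522
nu = 0.0394 / 44.9522 = 8.7659e-04 mol/cm^3

8.7659e-04 mol/cm^3


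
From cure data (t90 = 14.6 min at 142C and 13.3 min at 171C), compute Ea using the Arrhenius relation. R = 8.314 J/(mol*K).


T1 = 415.15 K, T2 = 444.15 K
1/T1 - 1/T2 = 1.5728e-04
ln(t1/t2) = ln(14.6/13.3) = 0.0933
Ea = 8.314 * 0.0933 / 1.5728e-04 = 4929.8133 J/mol
Ea = 4.93 kJ/mol

4.93 kJ/mol


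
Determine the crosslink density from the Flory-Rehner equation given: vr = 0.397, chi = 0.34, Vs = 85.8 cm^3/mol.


ln(1 - vr) = ln(1 - 0.397) = -0.5058
Numerator = -((-0.5058) + 0.397 + 0.34 * 0.397^2) = 0.0553
Denominator = 85.8 * (0.397^(1/3) - 0.397/2) = 46.0282
nu = 0.0553 / 46.0282 = 0.0012 mol/cm^3

0.0012 mol/cm^3


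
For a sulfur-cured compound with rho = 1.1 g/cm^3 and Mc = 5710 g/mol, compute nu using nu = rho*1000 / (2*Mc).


nu = rho * 1000 / (2 * Mc)
nu = 1.1 * 1000 / (2 * 5710)
nu = 1100.0 / 11420
nu = 0.0963 mol/L

0.0963 mol/L


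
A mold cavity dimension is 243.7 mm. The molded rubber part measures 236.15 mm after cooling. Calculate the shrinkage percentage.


Shrinkage = (mold - part) / mold * 100
= (243.7 - 236.15) / 243.7 * 100
= 7.55 / 243.7 * 100
= 3.1%

3.1%


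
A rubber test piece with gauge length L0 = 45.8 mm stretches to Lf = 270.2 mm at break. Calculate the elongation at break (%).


Elongation = (Lf - L0) / L0 * 100
= (270.2 - 45.8) / 45.8 * 100
= 224.4 / 45.8 * 100
= 490.0%

490.0%


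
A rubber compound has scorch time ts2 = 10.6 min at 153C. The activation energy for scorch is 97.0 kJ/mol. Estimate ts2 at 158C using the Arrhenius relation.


Convert temperatures: T1 = 153 + 273.15 = 426.15 K, T2 = 158 + 273.15 = 431.15 K
ts2_new = 10.6 * exp(97000 / 8.314 * (1/431.15 - 1/426.15))
1/T2 - 1/T1 = -2.7213e-05
ts2_new = 7.72 min

7.72 min


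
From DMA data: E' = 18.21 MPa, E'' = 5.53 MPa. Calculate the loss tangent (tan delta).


tan delta = E'' / E'
= 5.53 / 18.21
= 0.3037

tan delta = 0.3037


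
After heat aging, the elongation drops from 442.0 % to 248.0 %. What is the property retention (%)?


Retention = aged / original * 100
= 248.0 / 442.0 * 100
= 56.1%

56.1%


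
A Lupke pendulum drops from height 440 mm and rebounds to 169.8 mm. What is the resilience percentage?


Resilience = h_rebound / h_drop * 100
= 169.8 / 440 * 100
= 38.6%

38.6%


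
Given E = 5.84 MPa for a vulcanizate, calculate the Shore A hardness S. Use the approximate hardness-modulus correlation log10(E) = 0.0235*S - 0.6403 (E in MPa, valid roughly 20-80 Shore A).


log10(E) = 0.0235*S - 0.6403  =>  S = (log10(E) + 0.6403) / 0.0235
log10(5.84) = 0.766413
S = (0.766413 + 0.6403) / 0.0235 = 1.406713 / 0.0235
S = 59.9

Shore A = 59.9


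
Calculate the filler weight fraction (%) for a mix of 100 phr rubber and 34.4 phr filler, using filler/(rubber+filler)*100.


Filler % = filler / (rubber + filler) * 100
= 34.4 / (100 + 34.4) * 100
= 34.4 / 134.4 * 100
= 25.6%

25.6%


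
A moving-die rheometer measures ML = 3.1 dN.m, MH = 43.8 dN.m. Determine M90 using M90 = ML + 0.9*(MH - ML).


M90 = ML + 0.9 * (MH - ML)
M90 = 3.1 + 0.9 * (43.8 - 3.1)
M90 = 3.1 + 0.9 * 40.7
M90 = 39.73 dN.m

39.73 dN.m


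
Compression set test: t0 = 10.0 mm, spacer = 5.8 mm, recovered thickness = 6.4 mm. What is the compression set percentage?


CS = (t0 - recovered) / (t0 - ts) * 100
= (10.0 - 6.4) / (10.0 - 5.8) * 100
= 3.6 / 4.2 * 100
= 85.7%

85.7%


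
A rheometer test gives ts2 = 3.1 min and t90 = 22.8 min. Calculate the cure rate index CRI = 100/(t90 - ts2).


CRI = 100 / (t90 - ts2)
= 100 / (22.8 - 3.1)
= 100 / 19.7
= 5.08 min^-1

5.08 min^-1


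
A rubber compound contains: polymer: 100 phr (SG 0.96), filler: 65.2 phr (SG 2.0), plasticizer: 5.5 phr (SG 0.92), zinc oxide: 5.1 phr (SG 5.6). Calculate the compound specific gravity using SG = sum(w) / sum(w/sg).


Sum of weights = 175.8
Volume contributions:
  polymer: 100/0.96 = 104.1667
  filler: 65.2/2.0 = 32.6000
  plasticizer: 5.5/0.92 = 5.9783
  zinc oxide: 5.1/5.6 = 0.9107
Sum of volumes = 143.6556
SG = 175.8 / 143.6556 = 1.224

SG = 1.224


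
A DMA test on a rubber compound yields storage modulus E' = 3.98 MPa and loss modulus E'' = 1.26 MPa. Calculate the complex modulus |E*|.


|E*| = sqrt(E'^2 + E''^2)
= sqrt(3.98^2 + 1.26^2)
= sqrt(15.8404 + 1.5876)
= 4.175 MPa

4.175 MPa


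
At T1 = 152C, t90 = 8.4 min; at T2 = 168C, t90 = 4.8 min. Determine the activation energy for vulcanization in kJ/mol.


T1 = 425.15 K, T2 = 441.15 K
1/T1 - 1/T2 = 8.5308e-05
ln(t1/t2) = ln(8.4/4.8) = 0.5596
Ea = 8.314 * 0.5596 / 8.5308e-05 = 54539.1623 J/mol
Ea = 54.54 kJ/mol

54.54 kJ/mol


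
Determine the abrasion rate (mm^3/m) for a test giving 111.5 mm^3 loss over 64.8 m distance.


Rate = volume_loss / distance
= 111.5 / 64.8
= 1.721 mm^3/m

1.721 mm^3/m


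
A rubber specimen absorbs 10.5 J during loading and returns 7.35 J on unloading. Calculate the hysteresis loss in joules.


Hysteresis loss = loading - unloading
= 10.5 - 7.35
= 3.15 J

3.15 J


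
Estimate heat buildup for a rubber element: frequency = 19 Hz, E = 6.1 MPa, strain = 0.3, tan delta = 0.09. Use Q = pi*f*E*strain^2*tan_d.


Q = pi * f * E * strain^2 * tan_d
= pi * 19 * 6.1 * 0.3^2 * 0.09
= pi * 19 * 6.1 * 0.0900 * 0.09
= 2.9493

Q = 2.9493


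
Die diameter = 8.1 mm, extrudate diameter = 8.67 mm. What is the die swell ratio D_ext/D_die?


Die swell ratio = D_extrudate / D_die
= 8.67 / 8.1
= 1.07

Die swell = 1.07


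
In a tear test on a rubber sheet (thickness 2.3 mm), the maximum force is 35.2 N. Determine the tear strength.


Tear strength = force / thickness
= 35.2 / 2.3
= 15.3 N/mm

15.3 N/mm


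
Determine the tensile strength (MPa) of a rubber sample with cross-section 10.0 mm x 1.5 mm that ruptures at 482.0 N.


Area = width * thickness = 10.0 * 1.5 = 15.0 mm^2
TS = force / area = 482.0 / 15.0 = 32.13 MPa

32.13 MPa


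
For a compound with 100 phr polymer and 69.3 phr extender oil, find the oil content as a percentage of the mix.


Oil % = oil / (100 + oil) * 100
= 69.3 / (100 + 69.3) * 100
= 69.3 / 169.3 * 100
= 40.93%

40.93%


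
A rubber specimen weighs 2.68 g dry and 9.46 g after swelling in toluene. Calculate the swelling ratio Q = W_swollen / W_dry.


Q = W_swollen / W_dry
Q = 9.46 / 2.68
Q = 3.53

Q = 3.53


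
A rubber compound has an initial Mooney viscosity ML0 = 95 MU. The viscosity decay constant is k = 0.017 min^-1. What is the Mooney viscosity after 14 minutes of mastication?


ML = ML0 * exp(-k * t)
ML = 95 * exp(-0.017 * 14)
ML = 95 * 0.7882
ML = 74.88 MU

74.88 MU


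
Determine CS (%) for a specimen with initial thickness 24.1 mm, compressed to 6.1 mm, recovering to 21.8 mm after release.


CS = (t0 - recovered) / (t0 - ts) * 100
= (24.1 - 21.8) / (24.1 - 6.1) * 100
= 2.3 / 18.0 * 100
= 12.8%

12.8%


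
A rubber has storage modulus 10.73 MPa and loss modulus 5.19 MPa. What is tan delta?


tan delta = E'' / E'
= 5.19 / 10.73
= 0.4837

tan delta = 0.4837


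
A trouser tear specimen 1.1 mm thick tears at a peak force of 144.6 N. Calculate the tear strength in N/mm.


Tear strength = force / thickness
= 144.6 / 1.1
= 131.45 N/mm

131.45 N/mm


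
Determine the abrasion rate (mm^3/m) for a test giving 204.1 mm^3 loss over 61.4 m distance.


Rate = volume_loss / distance
= 204.1 / 61.4
= 3.324 mm^3/m

3.324 mm^3/m


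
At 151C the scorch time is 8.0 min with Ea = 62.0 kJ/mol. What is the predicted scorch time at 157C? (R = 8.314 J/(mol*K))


Convert temperatures: T1 = 151 + 273.15 = 424.15 K, T2 = 157 + 273.15 = 430.15 K
ts2_new = 8.0 * exp(62000 / 8.314 * (1/430.15 - 1/424.15))
1/T2 - 1/T1 = -3.2886e-05
ts2_new = 6.26 min

6.26 min


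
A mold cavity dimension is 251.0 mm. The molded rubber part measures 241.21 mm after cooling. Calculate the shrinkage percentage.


Shrinkage = (mold - part) / mold * 100
= (251.0 - 241.21) / 251.0 * 100
= 9.79 / 251.0 * 100
= 3.9%

3.9%


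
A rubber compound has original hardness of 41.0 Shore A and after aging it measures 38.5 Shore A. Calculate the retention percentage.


Retention = aged / original * 100
= 38.5 / 41.0 * 100
= 93.9%

93.9%


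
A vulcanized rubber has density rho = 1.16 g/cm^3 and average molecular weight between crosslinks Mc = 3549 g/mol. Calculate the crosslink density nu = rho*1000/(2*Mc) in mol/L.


nu = rho * 1000 / (2 * Mc)
nu = 1.16 * 1000 / (2 * 3549)
nu = 1160.0 / 7098
nu = 0.1634 mol/L

0.1634 mol/L


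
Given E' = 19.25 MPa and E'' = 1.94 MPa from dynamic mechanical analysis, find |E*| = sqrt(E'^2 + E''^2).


|E*| = sqrt(E'^2 + E''^2)
= sqrt(19.25^2 + 1.94^2)
= sqrt(370.5625 + 3.7636)
= 19.348 MPa

19.348 MPa


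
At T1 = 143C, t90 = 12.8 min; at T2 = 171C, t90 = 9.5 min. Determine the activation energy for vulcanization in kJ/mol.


T1 = 416.15 K, T2 = 444.15 K
1/T1 - 1/T2 = 1.5149e-04
ln(t1/t2) = ln(12.8/9.5) = 0.2982
Ea = 8.314 * 0.2982 / 1.5149e-04 = 16363.3146 J/mol
Ea = 16.36 kJ/mol

16.36 kJ/mol


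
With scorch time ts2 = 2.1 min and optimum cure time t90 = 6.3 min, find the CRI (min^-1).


CRI = 100 / (t90 - ts2)
= 100 / (6.3 - 2.1)
= 100 / 4.2
= 23.81 min^-1

23.81 min^-1


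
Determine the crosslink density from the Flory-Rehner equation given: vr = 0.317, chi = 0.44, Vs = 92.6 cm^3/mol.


ln(1 - vr) = ln(1 - 0.317) = -0.3813
Numerator = -((-0.3813) + 0.317 + 0.44 * 0.317^2) = 0.0200
Denominator = 92.6 * (0.317^(1/3) - 0.317/2) = 48.4619
nu = 0.0200 / 48.4619 = 4.1363e-04 mol/cm^3

4.1363e-04 mol/cm^3


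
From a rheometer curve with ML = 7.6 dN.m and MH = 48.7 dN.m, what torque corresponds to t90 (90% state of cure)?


M90 = ML + 0.9 * (MH - ML)
M90 = 7.6 + 0.9 * (48.7 - 7.6)
M90 = 7.6 + 0.9 * 41.1
M90 = 44.59 dN.m

44.59 dN.m


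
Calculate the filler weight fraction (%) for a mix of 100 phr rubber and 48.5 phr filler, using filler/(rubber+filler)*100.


Filler % = filler / (rubber + filler) * 100
= 48.5 / (100 + 48.5) * 100
= 48.5 / 148.5 * 100
= 32.66%

32.66%


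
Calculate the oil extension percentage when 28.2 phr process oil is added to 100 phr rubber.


Oil % = oil / (100 + oil) * 100
= 28.2 / (100 + 28.2) * 100
= 28.2 / 128.2 * 100
= 22.0%

22.0%


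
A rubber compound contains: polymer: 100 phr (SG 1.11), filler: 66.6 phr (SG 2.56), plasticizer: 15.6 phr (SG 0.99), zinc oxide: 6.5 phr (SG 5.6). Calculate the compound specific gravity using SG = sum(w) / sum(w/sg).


Sum of weights = 188.7
Volume contributions:
  polymer: 100/1.11 = 90.0901
  filler: 66.6/2.56 = 26.0156
  plasticizer: 15.6/0.99 = 15.7576
  zinc oxide: 6.5/5.6 = 1.1607
Sum of volumes = 133.0240
SG = 188.7 / 133.0240 = 1.419

SG = 1.419


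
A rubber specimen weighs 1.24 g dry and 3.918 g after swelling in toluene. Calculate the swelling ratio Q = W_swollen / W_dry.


Q = W_swollen / W_dry
Q = 3.918 / 1.24
Q = 3.16

Q = 3.16


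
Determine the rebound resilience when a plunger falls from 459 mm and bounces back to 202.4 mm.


Resilience = h_rebound / h_drop * 100
= 202.4 / 459 * 100
= 44.1%

44.1%


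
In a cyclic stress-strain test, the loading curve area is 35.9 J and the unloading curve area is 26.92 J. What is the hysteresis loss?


Hysteresis loss = loading - unloading
= 35.9 - 26.92
= 8.98 J

8.98 J


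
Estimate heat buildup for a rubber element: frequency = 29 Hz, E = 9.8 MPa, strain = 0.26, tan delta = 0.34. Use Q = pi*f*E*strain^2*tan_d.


Q = pi * f * E * strain^2 * tan_d
= pi * 29 * 9.8 * 0.26^2 * 0.34
= pi * 29 * 9.8 * 0.0676 * 0.34
= 20.5210

Q = 20.5210


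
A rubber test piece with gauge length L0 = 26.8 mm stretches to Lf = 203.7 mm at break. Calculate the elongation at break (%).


Elongation = (Lf - L0) / L0 * 100
= (203.7 - 26.8) / 26.8 * 100
= 176.9 / 26.8 * 100
= 660.1%

660.1%


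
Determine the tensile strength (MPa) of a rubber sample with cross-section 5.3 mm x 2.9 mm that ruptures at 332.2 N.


Area = width * thickness = 5.3 * 2.9 = 15.37 mm^2
TS = force / area = 332.2 / 15.37 = 21.61 MPa

21.61 MPa


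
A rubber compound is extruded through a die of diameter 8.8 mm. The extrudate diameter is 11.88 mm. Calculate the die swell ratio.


Die swell ratio = D_extrudate / D_die
= 11.88 / 8.8
= 1.35

Die swell = 1.35


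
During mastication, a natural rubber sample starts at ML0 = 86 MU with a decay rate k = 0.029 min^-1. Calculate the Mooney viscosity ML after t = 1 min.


ML = ML0 * exp(-k * t)
ML = 86 * exp(-0.029 * 1)
ML = 86 * 0.9714
ML = 83.54 MU

83.54 MU


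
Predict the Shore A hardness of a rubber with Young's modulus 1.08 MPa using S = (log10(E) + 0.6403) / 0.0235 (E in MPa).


log10(E) = 0.0235*S - 0.6403  =>  S = (log10(E) + 0.6403) / 0.0235
log10(1.08) = 0.033424
S = (0.033424 + 0.6403) / 0.0235 = 0.673724 / 0.0235
S = 28.7

Shore A = 28.7


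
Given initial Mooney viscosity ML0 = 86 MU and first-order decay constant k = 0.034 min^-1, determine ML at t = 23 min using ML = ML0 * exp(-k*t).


ML = ML0 * exp(-k * t)
ML = 86 * exp(-0.034 * 23)
ML = 86 * 0.4575
ML = 39.34 MU

39.34 MU


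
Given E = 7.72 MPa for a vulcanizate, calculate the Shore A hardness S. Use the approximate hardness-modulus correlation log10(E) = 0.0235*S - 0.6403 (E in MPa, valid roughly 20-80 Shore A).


log10(E) = 0.0235*S - 0.6403  =>  S = (log10(E) + 0.6403) / 0.0235
log10(7.72) = 0.887617
S = (0.887617 + 0.6403) / 0.0235 = 1.527917 / 0.0235
S = 65.0

Shore A = 65.0


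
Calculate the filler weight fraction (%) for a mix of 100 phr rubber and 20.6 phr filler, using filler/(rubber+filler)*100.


Filler % = filler / (rubber + filler) * 100
= 20.6 / (100 + 20.6) * 100
= 20.6 / 120.6 * 100
= 17.08%

17.08%


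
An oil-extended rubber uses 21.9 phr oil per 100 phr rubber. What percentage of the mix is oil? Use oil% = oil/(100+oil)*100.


Oil % = oil / (100 + oil) * 100
= 21.9 / (100 + 21.9) * 100
= 21.9 / 121.9 * 100
= 17.97%

17.97%


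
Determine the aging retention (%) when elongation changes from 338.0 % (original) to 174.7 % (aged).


Retention = aged / original * 100
= 174.7 / 338.0 * 100
= 51.7%

51.7%


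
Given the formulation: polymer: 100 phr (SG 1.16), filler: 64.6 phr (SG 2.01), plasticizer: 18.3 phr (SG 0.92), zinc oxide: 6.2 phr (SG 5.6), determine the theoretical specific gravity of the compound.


Sum of weights = 189.1
Volume contributions:
  polymer: 100/1.16 = 86.2069
  filler: 64.6/2.01 = 32.1393
  plasticizer: 18.3/0.92 = 19.8913
  zinc oxide: 6.2/5.6 = 1.1071
Sum of volumes = 139.3446
SG = 189.1 / 139.3446 = 1.357

SG = 1.357


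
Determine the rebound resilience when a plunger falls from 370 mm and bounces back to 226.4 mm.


Resilience = h_rebound / h_drop * 100
= 226.4 / 370 * 100
= 61.2%

61.2%


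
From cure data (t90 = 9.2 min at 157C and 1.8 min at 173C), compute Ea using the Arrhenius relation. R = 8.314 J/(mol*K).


T1 = 430.15 K, T2 = 446.15 K
1/T1 - 1/T2 = 8.3372e-05
ln(t1/t2) = ln(9.2/1.8) = 1.6314
Ea = 8.314 * 1.6314 / 8.3372e-05 = 162688.1039 J/mol
Ea = 162.69 kJ/mol

162.69 kJ/mol


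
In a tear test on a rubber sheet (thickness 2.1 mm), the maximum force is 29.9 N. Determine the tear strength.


Tear strength = force / thickness
= 29.9 / 2.1
= 14.24 N/mm

14.24 N/mm


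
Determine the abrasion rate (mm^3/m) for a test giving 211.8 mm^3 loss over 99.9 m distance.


Rate = volume_loss / distance
= 211.8 / 99.9
= 2.12 mm^3/m

2.12 mm^3/m


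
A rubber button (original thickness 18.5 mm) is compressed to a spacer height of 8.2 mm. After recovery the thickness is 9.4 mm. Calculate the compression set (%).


CS = (t0 - recovered) / (t0 - ts) * 100
= (18.5 - 9.4) / (18.5 - 8.2) * 100
= 9.1 / 10.3 * 100
= 88.3%

88.3%


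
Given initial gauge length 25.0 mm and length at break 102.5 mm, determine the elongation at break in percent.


Elongation = (Lf - L0) / L0 * 100
= (102.5 - 25.0) / 25.0 * 100
= 77.5 / 25.0 * 100
= 310.0%

310.0%


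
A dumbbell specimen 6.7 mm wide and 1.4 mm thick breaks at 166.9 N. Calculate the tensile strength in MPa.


Area = width * thickness = 6.7 * 1.4 = 9.38 mm^2
TS = force / area = 166.9 / 9.38 = 17.79 MPa

17.79 MPa


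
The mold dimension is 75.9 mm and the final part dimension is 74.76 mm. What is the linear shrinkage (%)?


Shrinkage = (mold - part) / mold * 100
= (75.9 - 74.76) / 75.9 * 100
= 1.14 / 75.9 * 100
= 1.5%

1.5%


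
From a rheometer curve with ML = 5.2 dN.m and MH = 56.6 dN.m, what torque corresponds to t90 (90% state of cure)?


M90 = ML + 0.9 * (MH - ML)
M90 = 5.2 + 0.9 * (56.6 - 5.2)
M90 = 5.2 + 0.9 * 51.4
M90 = 51.46 dN.m

51.46 dN.m


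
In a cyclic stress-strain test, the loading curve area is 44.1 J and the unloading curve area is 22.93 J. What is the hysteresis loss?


Hysteresis loss = loading - unloading
= 44.1 - 22.93
= 21.17 J

21.17 J


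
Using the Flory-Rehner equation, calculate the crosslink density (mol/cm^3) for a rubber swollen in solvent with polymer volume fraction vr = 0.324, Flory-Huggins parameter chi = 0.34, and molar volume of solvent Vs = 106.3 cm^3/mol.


ln(1 - vr) = ln(1 - 0.324) = -0.3916
Numerator = -((-0.3916) + 0.324 + 0.34 * 0.324^2) = 0.0319
Denominator = 106.3 * (0.324^(1/3) - 0.324/2) = 55.7893
nu = 0.0319 / 55.7893 = 5.7126e-04 mol/cm^3

5.7126e-04 mol/cm^3


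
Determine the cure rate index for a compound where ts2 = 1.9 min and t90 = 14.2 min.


CRI = 100 / (t90 - ts2)
= 100 / (14.2 - 1.9)
= 100 / 12.3
= 8.13 min^-1

8.13 min^-1


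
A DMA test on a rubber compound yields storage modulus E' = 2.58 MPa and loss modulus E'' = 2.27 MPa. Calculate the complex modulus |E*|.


|E*| = sqrt(E'^2 + E''^2)
= sqrt(2.58^2 + 2.27^2)
= sqrt(6.6564 + 5.1529)
= 3.436 MPa

3.436 MPa


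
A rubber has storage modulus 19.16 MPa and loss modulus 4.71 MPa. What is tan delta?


tan delta = E'' / E'
= 4.71 / 19.16
= 0.2458

tan delta = 0.2458


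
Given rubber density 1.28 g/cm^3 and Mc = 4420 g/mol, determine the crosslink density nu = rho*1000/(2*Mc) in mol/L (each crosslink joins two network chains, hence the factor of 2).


nu = rho * 1000 / (2 * Mc)
nu = 1.28 * 1000 / (2 * 4420)
nu = 1280.0 / 8840
nu = 0.1448 mol/L

0.1448 mol/L


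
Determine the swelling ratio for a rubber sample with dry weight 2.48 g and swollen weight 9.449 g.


Q = W_swollen / W_dry
Q = 9.449 / 2.48
Q = 3.81

Q = 3.81


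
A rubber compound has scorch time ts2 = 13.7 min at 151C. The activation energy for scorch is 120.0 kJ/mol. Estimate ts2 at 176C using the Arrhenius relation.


Convert temperatures: T1 = 151 + 273.15 = 424.15 K, T2 = 176 + 273.15 = 449.15 K
ts2_new = 13.7 * exp(120000 / 8.314 * (1/449.15 - 1/424.15))
1/T2 - 1/T1 = -1.3123e-04
ts2_new = 2.06 min

2.06 min


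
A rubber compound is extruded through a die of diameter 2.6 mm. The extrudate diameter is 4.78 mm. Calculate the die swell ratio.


Die swell ratio = D_extrudate / D_die
= 4.78 / 2.6
= 1.838

Die swell = 1.838


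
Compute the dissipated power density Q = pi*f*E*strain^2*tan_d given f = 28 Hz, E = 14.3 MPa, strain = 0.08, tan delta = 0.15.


Q = pi * f * E * strain^2 * tan_d
= pi * 28 * 14.3 * 0.08^2 * 0.15
= pi * 28 * 14.3 * 0.0064 * 0.15
= 1.2076

Q = 1.2076


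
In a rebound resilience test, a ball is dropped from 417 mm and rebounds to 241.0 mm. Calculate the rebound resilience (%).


Resilience = h_rebound / h_drop * 100
= 241.0 / 417 * 100
= 57.8%

57.8%


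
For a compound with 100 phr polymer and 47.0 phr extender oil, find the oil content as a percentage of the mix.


Oil % = oil / (100 + oil) * 100
= 47.0 / (100 + 47.0) * 100
= 47.0 / 147.0 * 100
= 31.97%

31.97%


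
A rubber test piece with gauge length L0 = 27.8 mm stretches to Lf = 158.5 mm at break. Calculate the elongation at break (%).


Elongation = (Lf - L0) / L0 * 100
= (158.5 - 27.8) / 27.8 * 100
= 130.7 / 27.8 * 100
= 470.1%

470.1%


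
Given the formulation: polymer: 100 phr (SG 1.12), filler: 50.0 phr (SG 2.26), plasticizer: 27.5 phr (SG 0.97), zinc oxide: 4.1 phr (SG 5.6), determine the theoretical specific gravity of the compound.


Sum of weights = 181.6
Volume contributions:
  polymer: 100/1.12 = 89.2857
  filler: 50.0/2.26 = 22.1239
  plasticizer: 27.5/0.97 = 28.3505
  zinc oxide: 4.1/5.6 = 0.7321
Sum of volumes = 140.4923
SG = 181.6 / 140.4923 = 1.293

SG = 1.293


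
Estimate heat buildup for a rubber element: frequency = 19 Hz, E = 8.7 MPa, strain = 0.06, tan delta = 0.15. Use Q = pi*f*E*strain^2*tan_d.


Q = pi * f * E * strain^2 * tan_d
= pi * 19 * 8.7 * 0.06^2 * 0.15
= pi * 19 * 8.7 * 0.0036 * 0.15
= 0.2804

Q = 0.2804


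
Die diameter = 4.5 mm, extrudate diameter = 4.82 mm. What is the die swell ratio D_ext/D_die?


Die swell ratio = D_extrudate / D_die
= 4.82 / 4.5
= 1.071

Die swell = 1.071


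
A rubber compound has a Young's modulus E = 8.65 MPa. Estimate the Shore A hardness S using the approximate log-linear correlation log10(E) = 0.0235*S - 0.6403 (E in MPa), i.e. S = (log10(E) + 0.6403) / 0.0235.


log10(E) = 0.0235*S - 0.6403  =>  S = (log10(E) + 0.6403) / 0.0235
log10(8.65) = 0.937016
S = (0.937016 + 0.6403) / 0.0235 = 1.577316 / 0.0235
S = 67.1

Shore A = 67.1


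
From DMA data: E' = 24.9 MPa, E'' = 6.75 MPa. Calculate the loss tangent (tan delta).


tan delta = E'' / E'
= 6.75 / 24.9
= 0.2711

tan delta = 0.2711


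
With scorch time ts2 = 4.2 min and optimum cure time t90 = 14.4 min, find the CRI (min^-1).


CRI = 100 / (t90 - ts2)
= 100 / (14.4 - 4.2)
= 100 / 10.2
= 9.8 min^-1

9.8 min^-1


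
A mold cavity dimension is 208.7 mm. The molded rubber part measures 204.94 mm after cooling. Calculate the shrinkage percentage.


Shrinkage = (mold - part) / mold * 100
= (208.7 - 204.94) / 208.7 * 100
= 3.76 / 208.7 * 100
= 1.8%

1.8%


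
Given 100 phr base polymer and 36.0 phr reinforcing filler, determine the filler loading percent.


Filler % = filler / (rubber + filler) * 100
= 36.0 / (100 + 36.0) * 100
= 36.0 / 136.0 * 100
= 26.47%

26.47%


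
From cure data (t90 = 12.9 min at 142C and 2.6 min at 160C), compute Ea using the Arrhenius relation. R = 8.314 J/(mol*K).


T1 = 415.15 K, T2 = 433.15 K
1/T1 - 1/T2 = 1.0010e-04
ln(t1/t2) = ln(12.9/2.6) = 1.6017
Ea = 8.314 * 1.6017 / 1.0010e-04 = 133035.1347 J/mol
Ea = 133.04 kJ/mol

133.04 kJ/mol


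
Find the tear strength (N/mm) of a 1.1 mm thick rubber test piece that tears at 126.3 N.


Tear strength = force / thickness
= 126.3 / 1.1
= 114.82 N/mm

114.82 N/mm


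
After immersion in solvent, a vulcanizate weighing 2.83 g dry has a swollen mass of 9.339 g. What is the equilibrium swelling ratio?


Q = W_swollen / W_dry
Q = 9.339 / 2.83
Q = 3.3

Q = 3.3


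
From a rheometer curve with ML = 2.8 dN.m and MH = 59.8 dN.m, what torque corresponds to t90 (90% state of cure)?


M90 = ML + 0.9 * (MH - ML)
M90 = 2.8 + 0.9 * (59.8 - 2.8)
M90 = 2.8 + 0.9 * 57.0
M90 = 54.1 dN.m

54.1 dN.m


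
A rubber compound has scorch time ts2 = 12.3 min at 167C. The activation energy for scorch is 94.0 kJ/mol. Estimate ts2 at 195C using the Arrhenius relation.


Convert temperatures: T1 = 167 + 273.15 = 440.15 K, T2 = 195 + 273.15 = 468.15 K
ts2_new = 12.3 * exp(94000 / 8.314 * (1/468.15 - 1/440.15))
1/T2 - 1/T1 = -1.3589e-04
ts2_new = 2.65 min

2.65 min


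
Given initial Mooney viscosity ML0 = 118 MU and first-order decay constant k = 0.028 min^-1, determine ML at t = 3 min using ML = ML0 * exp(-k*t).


ML = ML0 * exp(-k * t)
ML = 118 * exp(-0.028 * 3)
ML = 118 * 0.9194
ML = 108.49 MU

108.49 MU


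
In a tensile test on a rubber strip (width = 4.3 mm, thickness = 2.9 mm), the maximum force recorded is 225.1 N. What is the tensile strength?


Area = width * thickness = 4.3 * 2.9 = 12.47 mm^2
TS = force / area = 225.1 / 12.47 = 18.05 MPa

18.05 MPa


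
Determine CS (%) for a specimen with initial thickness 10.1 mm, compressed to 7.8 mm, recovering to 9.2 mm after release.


CS = (t0 - recovered) / (t0 - ts) * 100
= (10.1 - 9.2) / (10.1 - 7.8) * 100
= 0.9 / 2.3 * 100
= 39.1%

39.1%


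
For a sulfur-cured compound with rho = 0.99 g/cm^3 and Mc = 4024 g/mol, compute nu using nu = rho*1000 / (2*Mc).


nu = rho * 1000 / (2 * Mc)
nu = 0.99 * 1000 / (2 * 4024)
nu = 990.0 / 8048
nu = 0.1230 mol/L

0.1230 mol/L


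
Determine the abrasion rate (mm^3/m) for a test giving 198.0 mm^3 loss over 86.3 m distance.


Rate = volume_loss / distance
= 198.0 / 86.3
= 2.294 mm^3/m

2.294 mm^3/m


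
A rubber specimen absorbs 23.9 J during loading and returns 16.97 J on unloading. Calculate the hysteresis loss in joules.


Hysteresis loss = loading - unloading
= 23.9 - 16.97
= 6.93 J

6.93 J


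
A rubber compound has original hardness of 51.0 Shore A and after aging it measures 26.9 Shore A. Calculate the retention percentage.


Retention = aged / original * 100
= 26.9 / 51.0 * 100
= 52.7%

52.7%
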